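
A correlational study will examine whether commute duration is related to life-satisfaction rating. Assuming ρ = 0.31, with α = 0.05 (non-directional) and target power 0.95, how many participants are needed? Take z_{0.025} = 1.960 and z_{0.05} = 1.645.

Fisher's z: C = ½·ln((1+r)/(1−r)) = ½·ln(1.8986) = 0.3205.
n = ((z_{α/2} + z_β)/C)² + 3.
(1.960 + 1.645) / 0.3205 = 3.605 / 0.3205 = 11.248.
n = 11.248² + 3 = 126.52 + 3 = 129.5.
Round up.

n = 130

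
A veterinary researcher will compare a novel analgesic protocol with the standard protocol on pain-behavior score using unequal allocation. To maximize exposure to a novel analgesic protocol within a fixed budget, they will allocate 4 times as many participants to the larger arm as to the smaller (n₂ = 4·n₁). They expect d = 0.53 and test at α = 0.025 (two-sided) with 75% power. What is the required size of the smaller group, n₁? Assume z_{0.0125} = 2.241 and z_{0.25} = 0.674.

With allocation ratio k = n₂/n₁ = 4, Var(x̄₁−x̄₂) = σ²(1/n₁ + 1/(k·n₁)) = σ²·(k+1)/(k·n₁).
So n₁ = (1 + 1/k)·((z_{α/2} + z_β)/d)² = 1.250 × (2.915/0.53)².
n₁ = 1.250 × 30.25 = 37.8.
Round up: n₁ = 38, giving n₂ = 4 × 38 = 152.

n₁ = 38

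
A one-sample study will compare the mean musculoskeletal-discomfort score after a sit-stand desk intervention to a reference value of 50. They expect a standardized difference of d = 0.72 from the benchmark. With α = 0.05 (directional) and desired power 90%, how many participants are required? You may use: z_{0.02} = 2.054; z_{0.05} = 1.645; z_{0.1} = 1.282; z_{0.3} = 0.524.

For a one-sample test: n = ((z_{α} + z_β) / d)².
z_{α} + z_β = 1.645 + 1.282 = 2.927.
n = (2.927 / 0.72)² = 4.065² = 16.53.
Round up.

n = 17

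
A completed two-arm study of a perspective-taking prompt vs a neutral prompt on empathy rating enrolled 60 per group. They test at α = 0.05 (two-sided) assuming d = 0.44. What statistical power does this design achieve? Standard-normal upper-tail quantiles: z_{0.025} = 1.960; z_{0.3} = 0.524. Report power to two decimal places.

power ≈ 0.67

For two equal groups, power = Φ(d·√(n/2) − z_{α/2}).
d·√(n/2) = 0.44 × √(60/2) = 0.44 × 5.477 = 2.410.
z_β = 2.410 − 1.960 = 0.450.
Power = Φ(0.450) = 0.674.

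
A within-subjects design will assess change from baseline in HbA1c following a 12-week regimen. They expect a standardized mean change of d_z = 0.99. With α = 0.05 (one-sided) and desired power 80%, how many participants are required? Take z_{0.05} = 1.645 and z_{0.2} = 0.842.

n = 7 pairs

For a paired (one-sample on differences) test: n = ((z_{α} + z_β) / d)².
z_{α} + z_β = 1.645 + 0.842 = 2.487.
n = (2.487 / 0.99)² = 2.512² = 6.31.
Round up.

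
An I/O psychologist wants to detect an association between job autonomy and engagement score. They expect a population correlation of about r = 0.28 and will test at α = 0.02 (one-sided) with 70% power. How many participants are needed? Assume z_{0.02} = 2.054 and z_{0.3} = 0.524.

Fisher's z: C = ½·ln((1+r)/(1−r)) = ½·ln(1.7778) = 0.2877.
n = ((z_{α} + z_β)/C)² + 3.
(2.054 + 0.524) / 0.2877 = 2.578 / 0.2877 = 8.961.
n = 8.961² + 3 = 80.29 + 3 = 83.3.
Round up.

n = 84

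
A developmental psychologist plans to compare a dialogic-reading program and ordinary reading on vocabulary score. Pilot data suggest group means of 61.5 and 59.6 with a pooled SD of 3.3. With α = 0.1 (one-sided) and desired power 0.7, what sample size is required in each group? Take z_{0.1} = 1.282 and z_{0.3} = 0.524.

Cohen's d = |M₁ − M₂| / SD_pooled = |61.5 − 59.6| / 3.3 = 1.9 / 3.3 = 0.576.
For two independent groups with equal n: n = 2·((z_{α} + z_β) / d)².
z_{α} + z_β = 1.282 + 0.524 = 1.806.
n = 2 × (1.806 / 0.576)² = 2 × 3.135² = 2 × 9.83 = 19.7.
Round up to the next whole participant.

n = 20 per group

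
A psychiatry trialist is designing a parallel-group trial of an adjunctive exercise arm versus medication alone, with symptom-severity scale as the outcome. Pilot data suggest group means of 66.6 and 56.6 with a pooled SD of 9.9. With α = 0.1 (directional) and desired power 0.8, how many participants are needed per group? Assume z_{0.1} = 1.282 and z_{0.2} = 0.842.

n = 9 per group

Cohen's d = |M₁ − M₂| / SD_pooled = |66.6 − 56.6| / 9.9 = 10.0 / 9.9 = 1.010.
For two independent groups with equal n: n = 2·((z_{α} + z_β) / d)².
z_{α} + z_β = 1.282 + 0.842 = 2.124.
n = 2 × (2.124 / 1.010)² = 2 × 2.103² = 2 × 4.42 = 8.8.
Round up to the next whole participant.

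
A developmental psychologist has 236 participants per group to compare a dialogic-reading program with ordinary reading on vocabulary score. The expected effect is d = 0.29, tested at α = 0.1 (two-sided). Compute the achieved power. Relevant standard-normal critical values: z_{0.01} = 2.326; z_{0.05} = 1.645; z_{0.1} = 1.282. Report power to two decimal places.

For two equal groups, power = Φ(d·√(n/2) − z_{α/2}).
d·√(n/2) = 0.29 × √(236/2) = 0.29 × 10.863 = 3.150.
z_β = 3.150 − 1.645 = 1.505.
Power = Φ(1.505) = 0.934.

power ≈ 0.93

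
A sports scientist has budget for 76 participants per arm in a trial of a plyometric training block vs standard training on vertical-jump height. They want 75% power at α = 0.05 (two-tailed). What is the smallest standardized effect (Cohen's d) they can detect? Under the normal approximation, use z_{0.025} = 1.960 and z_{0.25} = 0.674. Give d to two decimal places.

d_min ≈ 0.43

For two independent groups of n = 76 each: d_min = (z_{α/2} + z_β)·√(2/n).
z-sum = 1.960 + 0.674 = 2.634.
d_min = 2.634 × √(2/76) = 2.634 × 0.1622 = 0.427.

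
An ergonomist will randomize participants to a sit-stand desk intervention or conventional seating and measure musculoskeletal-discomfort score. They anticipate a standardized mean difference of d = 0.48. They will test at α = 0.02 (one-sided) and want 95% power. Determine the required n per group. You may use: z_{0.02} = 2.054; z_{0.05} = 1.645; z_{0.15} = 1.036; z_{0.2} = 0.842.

For two independent groups with equal n: n = 2·((z_{α} + z_β) / d)².
z_{α} + z_β = 2.054 + 1.645 = 3.699.
n = 2 × (3.699 / 0.48)² = 2 × 7.706² = 2 × 59.39 = 118.8.
Round up to the next whole participant.

n = 119 per group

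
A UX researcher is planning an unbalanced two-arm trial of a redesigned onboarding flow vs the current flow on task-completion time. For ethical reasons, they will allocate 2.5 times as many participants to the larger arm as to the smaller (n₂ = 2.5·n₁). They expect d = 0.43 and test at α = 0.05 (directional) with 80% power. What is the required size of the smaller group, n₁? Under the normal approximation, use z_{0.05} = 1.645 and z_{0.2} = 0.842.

n₁ = 47

With allocation ratio k = n₂/n₁ = 2.5, Var(x̄₁−x̄₂) = σ²(1/n₁ + 1/(k·n₁)) = σ²·(k+1)/(k·n₁).
So n₁ = (1 + 1/k)·((z_{α} + z_β)/d)² = 1.400 × (2.487/0.43)².
n₁ = 1.400 × 33.45 = 46.8.
Round up: n₁ = 47, giving n₂ = ⌈2.5 × 47⌉ = ⌈117.5⌉ = 118.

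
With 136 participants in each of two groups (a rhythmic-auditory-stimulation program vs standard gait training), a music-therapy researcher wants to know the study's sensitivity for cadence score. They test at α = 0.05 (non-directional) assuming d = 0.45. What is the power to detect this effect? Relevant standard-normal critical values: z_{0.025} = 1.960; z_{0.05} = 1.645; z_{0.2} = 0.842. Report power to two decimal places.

power ≈ 0.96

For two equal groups, power = Φ(d·√(n/2) − z_{α/2}).
d·√(n/2) = 0.45 × √(136/2) = 0.45 × 8.246 = 3.711.
z_β = 3.711 − 1.960 = 1.751.
Power = Φ(1.751) = 0.960.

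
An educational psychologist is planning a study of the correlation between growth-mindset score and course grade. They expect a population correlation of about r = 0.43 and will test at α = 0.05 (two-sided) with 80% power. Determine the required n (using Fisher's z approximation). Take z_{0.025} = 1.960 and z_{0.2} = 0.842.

Fisher's z: C = ½·ln((1+r)/(1−r)) = ½·ln(2.5088) = 0.4599.
n = ((z_{α/2} + z_β)/C)² + 3.
(1.960 + 0.842) / 0.4599 = 2.802 / 0.4599 = 6.093.
n = 6.093² + 3 = 37.12 + 3 = 40.1.
Round up.

n = 41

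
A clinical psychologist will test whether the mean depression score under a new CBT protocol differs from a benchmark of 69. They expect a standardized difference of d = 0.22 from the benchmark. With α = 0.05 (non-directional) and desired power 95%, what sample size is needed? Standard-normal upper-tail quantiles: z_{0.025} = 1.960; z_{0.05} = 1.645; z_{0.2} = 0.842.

For a one-sample test: n = ((z_{α/2} + z_β) / d)².
z_{α/2} + z_β = 1.960 + 1.645 = 3.605.
n = (3.605 / 0.22)² = 16.386² = 268.51.
Round up.

n = 269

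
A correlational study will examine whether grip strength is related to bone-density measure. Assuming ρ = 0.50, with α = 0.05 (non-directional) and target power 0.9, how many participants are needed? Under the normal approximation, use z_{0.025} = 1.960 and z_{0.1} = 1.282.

n = 38

Fisher's z: C = ½·ln((1+r)/(1−r)) = ½·ln(3.0000) = 0.5493.
n = ((z_{α/2} + z_β)/C)² + 3.
(1.960 + 1.282) / 0.5493 = 3.242 / 0.5493 = 5.902.
n = 5.902² + 3 = 34.83 + 3 = 37.8.
Round up.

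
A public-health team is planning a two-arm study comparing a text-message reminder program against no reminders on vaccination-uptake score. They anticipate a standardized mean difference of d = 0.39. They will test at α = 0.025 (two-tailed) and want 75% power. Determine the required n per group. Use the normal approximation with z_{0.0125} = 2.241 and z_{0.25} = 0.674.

For two independent groups with equal n: n = 2·((z_{α/2} + z_β) / d)².
z_{α/2} + z_β = 2.241 + 0.674 = 2.915.
n = 2 × (2.915 / 0.39)² = 2 × 7.474² = 2 × 55.87 = 111.7.
Round up to the next whole participant.

n = 112 per group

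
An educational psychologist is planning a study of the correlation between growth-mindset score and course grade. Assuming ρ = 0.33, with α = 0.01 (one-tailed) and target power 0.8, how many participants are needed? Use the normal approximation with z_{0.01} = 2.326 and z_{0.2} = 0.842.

n = 89

Fisher's z: C = ½·ln((1+r)/(1−r)) = ½·ln(1.9851) = 0.3428.
n = ((z_{α} + z_β)/C)² + 3.
(2.326 + 0.842) / 0.3428 = 3.168 / 0.3428 = 9.242.
n = 9.242² + 3 = 85.41 + 3 = 88.4.
Round up.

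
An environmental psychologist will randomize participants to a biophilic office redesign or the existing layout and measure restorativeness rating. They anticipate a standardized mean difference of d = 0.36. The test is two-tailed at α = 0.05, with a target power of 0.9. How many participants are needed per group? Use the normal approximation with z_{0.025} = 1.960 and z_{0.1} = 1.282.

n = 163 per group

For two independent groups with equal n: n = 2·((z_{α/2} + z_β) / d)².
z_{α/2} + z_β = 1.960 + 1.282 = 3.242.
n = 2 × (3.242 / 0.36)² = 2 × 9.006² = 2 × 81.10 = 162.2.
Round up to the next whole participant.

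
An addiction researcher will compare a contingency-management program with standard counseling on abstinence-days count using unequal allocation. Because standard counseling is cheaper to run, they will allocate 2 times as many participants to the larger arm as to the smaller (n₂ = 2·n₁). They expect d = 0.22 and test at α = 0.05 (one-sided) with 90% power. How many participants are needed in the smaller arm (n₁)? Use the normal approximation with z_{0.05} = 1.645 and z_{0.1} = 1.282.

With allocation ratio k = n₂/n₁ = 2, Var(x̄₁−x̄₂) = σ²(1/n₁ + 1/(k·n₁)) = σ²·(k+1)/(k·n₁).
So n₁ = (1 + 1/k)·((z_{α} + z_β)/d)² = 1.500 × (2.927/0.22)².
n₁ = 1.500 × 177.01 = 265.5.
Round up: n₁ = 266, giving n₂ = 2 × 266 = 532.

n₁ = 266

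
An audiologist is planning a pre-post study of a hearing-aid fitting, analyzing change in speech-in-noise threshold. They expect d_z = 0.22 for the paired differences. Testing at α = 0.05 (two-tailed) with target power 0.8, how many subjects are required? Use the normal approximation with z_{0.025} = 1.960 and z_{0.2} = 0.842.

For a paired (one-sample on differences) test: n = ((z_{α/2} + z_β) / d)².
z_{α/2} + z_β = 1.960 + 0.842 = 2.802.
n = (2.802 / 0.22)² = 12.736² = 162.21.
Round up.

n = 163 pairs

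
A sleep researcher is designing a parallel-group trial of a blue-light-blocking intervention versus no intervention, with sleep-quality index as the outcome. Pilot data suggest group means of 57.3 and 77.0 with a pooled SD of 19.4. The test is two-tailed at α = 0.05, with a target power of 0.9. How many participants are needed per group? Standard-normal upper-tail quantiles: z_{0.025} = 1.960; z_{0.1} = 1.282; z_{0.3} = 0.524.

n = 21 per group

Cohen's d = |M₁ − M₂| / SD_pooled = |57.3 − 77.0| / 19.4 = 19.7 / 19.4 = 1.015.
For two independent groups with equal n: n = 2·((z_{α/2} + z_β) / d)².
z_{α/2} + z_β = 1.960 + 1.282 = 3.242.
n = 2 × (3.242 / 1.015)² = 2 × 3.194² = 2 × 10.20 = 20.4.
Round up to the next whole participant.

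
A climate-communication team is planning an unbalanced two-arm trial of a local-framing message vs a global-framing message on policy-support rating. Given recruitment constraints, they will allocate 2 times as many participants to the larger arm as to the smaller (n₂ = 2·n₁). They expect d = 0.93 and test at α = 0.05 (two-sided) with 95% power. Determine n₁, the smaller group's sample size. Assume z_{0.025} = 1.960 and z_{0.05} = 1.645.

n₁ = 23

With allocation ratio k = n₂/n₁ = 2, Var(x̄₁−x̄₂) = σ²(1/n₁ + 1/(k·n₁)) = σ²·(k+1)/(k·n₁).
So n₁ = (1 + 1/k)·((z_{α/2} + z_β)/d)² = 1.500 × (3.605/0.93)².
n₁ = 1.500 × 15.03 = 22.5.
Round up: n₁ = 23, giving n₂ = 2 × 23 = 46.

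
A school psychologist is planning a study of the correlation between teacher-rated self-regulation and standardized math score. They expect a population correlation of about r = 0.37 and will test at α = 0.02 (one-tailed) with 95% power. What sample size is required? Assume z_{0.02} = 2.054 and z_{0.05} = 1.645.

Fisher's z: C = ½·ln((1+r)/(1−r)) = ½·ln(2.1746) = 0.3884.
n = ((z_{α} + z_β)/C)² + 3.
(2.054 + 1.645) / 0.3884 = 3.699 / 0.3884 = 9.524.
n = 9.524² + 3 = 90.70 + 3 = 93.7.
Round up.

n = 94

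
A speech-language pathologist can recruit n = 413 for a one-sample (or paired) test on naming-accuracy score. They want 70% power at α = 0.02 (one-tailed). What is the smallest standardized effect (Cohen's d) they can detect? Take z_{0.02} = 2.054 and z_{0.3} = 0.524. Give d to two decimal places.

d_min ≈ 0.13

For a single sample (or paired design) of n = 413: d_min = (z_{α} + z_β)/√n.
z-sum = 2.054 + 0.524 = 2.578.
d_min = 2.578 / √413 = 2.578 / 20.322 = 0.127.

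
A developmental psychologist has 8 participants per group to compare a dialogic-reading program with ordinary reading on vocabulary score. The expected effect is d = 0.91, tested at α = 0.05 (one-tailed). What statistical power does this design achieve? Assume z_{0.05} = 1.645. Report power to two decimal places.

For two equal groups, power = Φ(d·√(n/2) − z_{α}).
d·√(n/2) = 0.91 × √(8/2) = 0.91 × 2.000 = 1.820.
z_β = 1.820 − 1.645 = 0.175.
Power = Φ(0.175) = 0.569.

power ≈ 0.57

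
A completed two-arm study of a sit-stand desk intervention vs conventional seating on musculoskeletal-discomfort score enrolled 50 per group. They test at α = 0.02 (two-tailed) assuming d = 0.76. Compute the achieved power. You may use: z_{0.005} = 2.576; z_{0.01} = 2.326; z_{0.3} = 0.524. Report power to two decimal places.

power ≈ 0.93

For two equal groups, power = Φ(d·√(n/2) − z_{α/2}).
d·√(n/2) = 0.76 × √(50/2) = 0.76 × 5.000 = 3.800.
z_β = 3.800 − 2.326 = 1.474.
Power = Φ(1.474) = 0.930.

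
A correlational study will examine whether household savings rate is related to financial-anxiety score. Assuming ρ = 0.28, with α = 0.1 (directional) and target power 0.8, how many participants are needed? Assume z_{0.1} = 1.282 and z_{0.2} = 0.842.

n = 58

Fisher's z: C = ½·ln((1+r)/(1−r)) = ½·ln(1.7778) = 0.2877.
n = ((z_{α} + z_β)/C)² + 3.
(1.282 + 0.842) / 0.2877 = 2.124 / 0.2877 = 7.383.
n = 7.383² + 3 = 54.50 + 3 = 57.5.
Round up.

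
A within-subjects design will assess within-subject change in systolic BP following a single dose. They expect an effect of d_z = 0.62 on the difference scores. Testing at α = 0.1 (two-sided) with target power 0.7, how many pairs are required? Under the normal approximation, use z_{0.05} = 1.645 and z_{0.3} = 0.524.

n = 13 pairs

For a paired (one-sample on differences) test: n = ((z_{α/2} + z_β) / d)².
z_{α/2} + z_β = 1.645 + 0.524 = 2.169.
n = (2.169 / 0.62)² = 3.498² = 12.24.
Round up.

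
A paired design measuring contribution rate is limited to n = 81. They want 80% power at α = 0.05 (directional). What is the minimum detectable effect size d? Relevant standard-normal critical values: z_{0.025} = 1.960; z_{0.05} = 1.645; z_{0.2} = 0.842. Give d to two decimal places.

For a single sample (or paired design) of n = 81: d_min = (z_{α} + z_β)/√n.
z-sum = 1.645 + 0.842 = 2.487.
d_min = 2.487 / √81 = 2.487 / 9.000 = 0.276.

d_min ≈ 0.28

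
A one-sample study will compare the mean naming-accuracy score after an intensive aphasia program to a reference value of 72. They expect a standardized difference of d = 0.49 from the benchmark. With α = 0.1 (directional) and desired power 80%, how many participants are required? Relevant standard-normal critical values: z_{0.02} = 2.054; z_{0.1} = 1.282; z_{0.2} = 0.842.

For a one-sample test: n = ((z_{α} + z_β) / d)².
z_{α} + z_β = 1.282 + 0.842 = 2.124.
n = (2.124 / 0.49)² = 4.335² = 18.79.
Round up.

n = 19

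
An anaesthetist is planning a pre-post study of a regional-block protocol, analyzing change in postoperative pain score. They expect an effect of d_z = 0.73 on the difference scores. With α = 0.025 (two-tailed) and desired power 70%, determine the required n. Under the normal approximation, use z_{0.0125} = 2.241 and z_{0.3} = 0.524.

For a paired (one-sample on differences) test: n = ((z_{α/2} + z_β) / d)².
z_{α/2} + z_β = 2.241 + 0.524 = 2.765.
n = (2.765 / 0.73)² = 3.788² = 14.35.
Round up.

n = 15 pairs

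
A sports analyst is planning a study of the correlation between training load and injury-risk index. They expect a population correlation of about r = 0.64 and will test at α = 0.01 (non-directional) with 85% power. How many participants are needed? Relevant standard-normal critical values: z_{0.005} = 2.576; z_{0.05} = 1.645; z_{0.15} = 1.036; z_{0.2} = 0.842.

Fisher's z: C = ½·ln((1+r)/(1−r)) = ½·ln(4.5556) = 0.7582.
n = ((z_{α/2} + z_β)/C)² + 3.
(2.576 + 1.036) / 0.7582 = 3.612 / 0.7582 = 4.764.
n = 4.764² + 3 = 22.69 + 3 = 25.7.
Round up.

n = 26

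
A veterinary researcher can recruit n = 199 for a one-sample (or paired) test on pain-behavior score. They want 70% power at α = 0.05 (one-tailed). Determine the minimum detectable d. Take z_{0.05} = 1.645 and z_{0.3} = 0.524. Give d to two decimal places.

d_min ≈ 0.15

For a single sample (or paired design) of n = 199: d_min = (z_{α} + z_β)/√n.
z-sum = 1.645 + 0.524 = 2.169.
d_min = 2.169 / √199 = 2.169 / 14.107 = 0.154.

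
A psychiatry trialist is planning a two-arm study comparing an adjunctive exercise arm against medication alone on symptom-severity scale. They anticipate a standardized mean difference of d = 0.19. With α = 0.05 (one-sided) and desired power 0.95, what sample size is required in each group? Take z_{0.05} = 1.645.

For two independent groups with equal n: n = 2·((z_{α} + z_β) / d)².
z_{α} + z_β = 1.645 + 1.645 = 3.290.
n = 2 × (3.290 / 0.19)² = 2 × 17.316² = 2 × 299.84 = 599.7.
Round up to the next whole participant.

n = 600 per group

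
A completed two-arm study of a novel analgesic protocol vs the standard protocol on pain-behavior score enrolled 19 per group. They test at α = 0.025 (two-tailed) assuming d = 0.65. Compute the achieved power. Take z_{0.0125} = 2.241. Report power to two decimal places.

For two equal groups, power = Φ(d·√(n/2) − z_{α/2}).
d·√(n/2) = 0.65 × √(19/2) = 0.65 × 3.082 = 2.003.
z_β = 2.003 − 2.241 = -0.238.
Power = Φ(-0.238) = 0.406.

power ≈ 0.41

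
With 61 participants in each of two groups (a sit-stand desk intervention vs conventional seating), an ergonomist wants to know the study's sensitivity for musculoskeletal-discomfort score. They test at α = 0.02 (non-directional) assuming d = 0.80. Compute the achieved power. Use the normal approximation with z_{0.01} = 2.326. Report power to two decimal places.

For two equal groups, power = Φ(d·√(n/2) − z_{α/2}).
d·√(n/2) = 0.80 × √(61/2) = 0.80 × 5.523 = 4.418.
z_β = 4.418 − 2.326 = 2.092.
Power = Φ(2.092) = 0.982.

power ≈ 0.98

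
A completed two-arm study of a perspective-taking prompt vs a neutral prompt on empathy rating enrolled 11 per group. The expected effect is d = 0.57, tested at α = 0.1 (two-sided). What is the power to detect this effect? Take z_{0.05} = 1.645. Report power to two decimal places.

power ≈ 0.38

For two equal groups, power = Φ(d·√(n/2) − z_{α/2}).
d·√(n/2) = 0.57 × √(11/2) = 0.57 × 2.345 = 1.337.
z_β = 1.337 − 1.645 = -0.308.
Power = Φ(-0.308) = 0.379.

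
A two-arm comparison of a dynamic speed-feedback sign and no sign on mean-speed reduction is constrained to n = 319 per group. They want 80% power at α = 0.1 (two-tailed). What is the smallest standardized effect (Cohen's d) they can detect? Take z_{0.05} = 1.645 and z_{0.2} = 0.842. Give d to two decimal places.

For two independent groups of n = 319 each: d_min = (z_{α/2} + z_β)·√(2/n).
z-sum = 1.645 + 0.842 = 2.487.
d_min = 2.487 × √(2/319) = 2.487 × 0.0792 = 0.197.

d_min ≈ 0.20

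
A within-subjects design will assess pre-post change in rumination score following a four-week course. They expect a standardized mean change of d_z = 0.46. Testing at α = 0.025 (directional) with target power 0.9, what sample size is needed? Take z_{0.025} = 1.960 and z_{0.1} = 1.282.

For a paired (one-sample on differences) test: n = ((z_{α} + z_β) / d)².
z_{α} + z_β = 1.960 + 1.282 = 3.242.
n = (3.242 / 0.46)² = 7.048² = 49.67.
Round up.

n = 50 pairs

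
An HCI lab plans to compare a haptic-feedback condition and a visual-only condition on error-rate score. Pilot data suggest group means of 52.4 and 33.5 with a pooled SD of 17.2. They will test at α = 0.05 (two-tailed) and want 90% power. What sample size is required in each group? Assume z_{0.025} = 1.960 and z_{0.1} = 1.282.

n = 18 per group

Cohen's d = |M₁ − M₂| / SD_pooled = |52.4 − 33.5| / 17.2 = 18.9 / 17.2 = 1.099.
For two independent groups with equal n: n = 2·((z_{α/2} + z_β) / d)².
z_{α/2} + z_β = 1.960 + 1.282 = 3.242.
n = 2 × (3.242 / 1.099)² = 2 × 2.950² = 2 × 8.70 = 17.4.
Round up to the next whole participant.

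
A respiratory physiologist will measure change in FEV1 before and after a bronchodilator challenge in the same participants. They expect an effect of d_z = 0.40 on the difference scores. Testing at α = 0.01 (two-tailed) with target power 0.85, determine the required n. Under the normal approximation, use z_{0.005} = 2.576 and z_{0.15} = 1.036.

n = 82 pairs

For a paired (one-sample on differences) test: n = ((z_{α/2} + z_β) / d)².
z_{α/2} + z_β = 2.576 + 1.036 = 3.612.
n = (3.612 / 0.40)² = 9.030² = 81.54.
Round up.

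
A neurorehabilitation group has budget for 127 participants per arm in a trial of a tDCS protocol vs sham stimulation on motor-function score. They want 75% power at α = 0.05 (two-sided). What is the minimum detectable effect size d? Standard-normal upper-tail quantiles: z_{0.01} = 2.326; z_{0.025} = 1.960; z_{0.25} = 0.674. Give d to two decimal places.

For two independent groups of n = 127 each: d_min = (z_{α/2} + z_β)·√(2/n).
z-sum = 1.960 + 0.674 = 2.634.
d_min = 2.634 × √(2/127) = 2.634 × 0.1255 = 0.331.

d_min ≈ 0.33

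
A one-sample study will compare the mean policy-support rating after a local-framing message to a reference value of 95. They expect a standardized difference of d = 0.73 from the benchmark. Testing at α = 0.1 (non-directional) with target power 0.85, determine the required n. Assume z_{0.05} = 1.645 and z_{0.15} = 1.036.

n = 14

For a one-sample test: n = ((z_{α/2} + z_β) / d)².
z_{α/2} + z_β = 1.645 + 1.036 = 2.681.
n = (2.681 / 0.73)² = 3.673² = 13.49.
Round up.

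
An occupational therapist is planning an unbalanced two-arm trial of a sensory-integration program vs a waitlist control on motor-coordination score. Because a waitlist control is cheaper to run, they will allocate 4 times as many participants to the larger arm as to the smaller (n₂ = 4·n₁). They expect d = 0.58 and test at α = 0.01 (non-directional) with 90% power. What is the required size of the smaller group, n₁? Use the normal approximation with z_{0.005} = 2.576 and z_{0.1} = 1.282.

With allocation ratio k = n₂/n₁ = 4, Var(x̄₁−x̄₂) = σ²(1/n₁ + 1/(k·n₁)) = σ²·(k+1)/(k·n₁).
So n₁ = (1 + 1/k)·((z_{α/2} + z_β)/d)² = 1.250 × (3.858/0.58)².
n₁ = 1.250 × 44.25 = 55.3.
Round up: n₁ = 56, giving n₂ = 4 × 56 = 224.

n₁ = 56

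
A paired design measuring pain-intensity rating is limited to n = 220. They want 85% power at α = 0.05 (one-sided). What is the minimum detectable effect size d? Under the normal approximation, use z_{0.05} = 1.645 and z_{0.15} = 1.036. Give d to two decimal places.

d_min ≈ 0.18

For a single sample (or paired design) of n = 220: d_min = (z_{α} + z_β)/√n.
z-sum = 1.645 + 1.036 = 2.681.
d_min = 2.681 / √220 = 2.681 / 14.832 = 0.181.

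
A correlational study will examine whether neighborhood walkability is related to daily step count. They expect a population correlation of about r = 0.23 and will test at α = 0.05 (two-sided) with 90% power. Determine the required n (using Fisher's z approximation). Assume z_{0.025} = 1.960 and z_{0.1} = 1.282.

n = 195

Fisher's z: C = ½·ln((1+r)/(1−r)) = ½·ln(1.5974) = 0.2342.
n = ((z_{α/2} + z_β)/C)² + 3.
(1.960 + 1.282) / 0.2342 = 3.242 / 0.2342 = 13.843.
n = 13.843² + 3 = 191.63 + 3 = 194.6.
Round up.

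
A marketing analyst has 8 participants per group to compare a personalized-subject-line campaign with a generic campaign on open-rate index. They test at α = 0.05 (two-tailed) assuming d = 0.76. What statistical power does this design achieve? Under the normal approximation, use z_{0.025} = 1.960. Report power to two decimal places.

power ≈ 0.33

For two equal groups, power = Φ(d·√(n/2) − z_{α/2}).
d·√(n/2) = 0.76 × √(8/2) = 0.76 × 2.000 = 1.520.
z_β = 1.520 − 1.960 = -0.440.
Power = Φ(-0.440) = 0.330.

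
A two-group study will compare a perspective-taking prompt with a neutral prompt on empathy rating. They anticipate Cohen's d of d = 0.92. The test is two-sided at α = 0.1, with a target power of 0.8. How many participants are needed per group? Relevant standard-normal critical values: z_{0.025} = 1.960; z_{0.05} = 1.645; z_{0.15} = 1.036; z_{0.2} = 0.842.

n = 15 per group

For two independent groups with equal n: n = 2·((z_{α/2} + z_β) / d)².
z_{α/2} + z_β = 1.645 + 0.842 = 2.487.
n = 2 × (2.487 / 0.92)² = 2 × 2.703² = 2 × 7.31 = 14.6.
Round up to the next whole participant.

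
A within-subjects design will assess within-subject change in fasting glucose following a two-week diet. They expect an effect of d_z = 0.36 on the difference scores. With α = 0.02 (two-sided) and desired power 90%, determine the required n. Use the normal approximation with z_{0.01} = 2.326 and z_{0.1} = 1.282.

n = 101 pairs

For a paired (one-sample on differences) test: n = ((z_{α/2} + z_β) / d)².
z_{α/2} + z_β = 2.326 + 1.282 = 3.608.
n = (3.608 / 0.36)² = 10.022² = 100.44.
Round up.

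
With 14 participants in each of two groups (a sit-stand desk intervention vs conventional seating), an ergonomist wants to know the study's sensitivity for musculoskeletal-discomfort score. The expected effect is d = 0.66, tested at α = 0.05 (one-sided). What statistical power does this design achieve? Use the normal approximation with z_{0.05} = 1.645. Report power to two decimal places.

For two equal groups, power = Φ(d·√(n/2) − z_{α}).
d·√(n/2) = 0.66 × √(14/2) = 0.66 × 2.646 = 1.746.
z_β = 1.746 − 1.645 = 0.101.
Power = Φ(0.101) = 0.540.

power ≈ 0.54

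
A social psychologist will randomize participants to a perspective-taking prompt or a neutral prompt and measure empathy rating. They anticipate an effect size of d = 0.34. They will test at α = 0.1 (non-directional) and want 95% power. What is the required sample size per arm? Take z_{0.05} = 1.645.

n = 188 per group

For two independent groups with equal n: n = 2·((z_{α/2} + z_β) / d)².
z_{α/2} + z_β = 1.645 + 1.645 = 3.290.
n = 2 × (3.290 / 0.34)² = 2 × 9.676² = 2 × 93.63 = 187.3.
Round up to the next whole participant.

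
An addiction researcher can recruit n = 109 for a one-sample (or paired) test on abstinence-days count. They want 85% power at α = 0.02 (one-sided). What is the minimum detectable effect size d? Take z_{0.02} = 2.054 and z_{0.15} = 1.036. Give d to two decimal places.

d_min ≈ 0.30

For a single sample (or paired design) of n = 109: d_min = (z_{α} + z_β)/√n.
z-sum = 2.054 + 1.036 = 3.090.
d_min = 3.090 / √109 = 3.090 / 10.440 = 0.296.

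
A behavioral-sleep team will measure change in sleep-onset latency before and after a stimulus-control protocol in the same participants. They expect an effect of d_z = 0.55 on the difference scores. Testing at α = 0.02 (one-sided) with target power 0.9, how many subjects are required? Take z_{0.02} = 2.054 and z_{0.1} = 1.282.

n = 37 pairs

For a paired (one-sample on differences) test: n = ((z_{α} + z_β) / d)².
z_{α} + z_β = 2.054 + 1.282 = 3.336.
n = (3.336 / 0.55)² = 6.065² = 36.79.
Round up.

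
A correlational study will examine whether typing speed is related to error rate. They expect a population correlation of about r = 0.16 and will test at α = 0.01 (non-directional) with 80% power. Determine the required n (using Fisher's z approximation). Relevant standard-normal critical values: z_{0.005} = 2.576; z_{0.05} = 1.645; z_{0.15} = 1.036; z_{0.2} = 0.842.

n = 452

Fisher's z: C = ½·ln((1+r)/(1−r)) = ½·ln(1.3810) = 0.1614.
n = ((z_{α/2} + z_β)/C)² + 3.
(2.576 + 0.842) / 0.1614 = 3.418 / 0.1614 = 21.177.
n = 21.177² + 3 = 448.47 + 3 = 451.5.
Round up.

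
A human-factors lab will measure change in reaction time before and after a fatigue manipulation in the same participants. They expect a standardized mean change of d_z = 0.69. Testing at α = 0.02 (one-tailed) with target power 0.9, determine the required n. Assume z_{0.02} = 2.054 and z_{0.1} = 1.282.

n = 24 pairs

For a paired (one-sample on differences) test: n = ((z_{α} + z_β) / d)².
z_{α} + z_β = 2.054 + 1.282 = 3.336.
n = (3.336 / 0.69)² = 4.835² = 23.38.
Round up.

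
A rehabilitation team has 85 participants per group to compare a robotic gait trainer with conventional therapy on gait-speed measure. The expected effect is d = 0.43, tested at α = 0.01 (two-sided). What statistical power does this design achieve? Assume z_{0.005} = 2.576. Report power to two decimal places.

For two equal groups, power = Φ(d·√(n/2) − z_{α/2}).
d·√(n/2) = 0.43 × √(85/2) = 0.43 × 6.519 = 2.803.
z_β = 2.803 − 2.576 = 0.227.
Power = Φ(0.227) = 0.590.

power ≈ 0.59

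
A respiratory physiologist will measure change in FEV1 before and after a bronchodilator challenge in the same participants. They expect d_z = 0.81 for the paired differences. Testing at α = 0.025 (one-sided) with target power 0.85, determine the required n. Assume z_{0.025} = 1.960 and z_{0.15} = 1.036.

For a paired (one-sample on differences) test: n = ((z_{α} + z_β) / d)².
z_{α} + z_β = 1.960 + 1.036 = 2.996.
n = (2.996 / 0.81)² = 3.699² = 13.68.
Round up.

n = 14 pairs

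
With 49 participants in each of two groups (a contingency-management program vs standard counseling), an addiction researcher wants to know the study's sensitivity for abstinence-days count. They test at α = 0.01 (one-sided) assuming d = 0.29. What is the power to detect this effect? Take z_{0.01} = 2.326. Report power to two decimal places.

power ≈ 0.19

For two equal groups, power = Φ(d·√(n/2) − z_{α}).
d·√(n/2) = 0.29 × √(49/2) = 0.29 × 4.950 = 1.435.
z_β = 1.435 − 2.326 = -0.891.
Power = Φ(-0.891) = 0.187.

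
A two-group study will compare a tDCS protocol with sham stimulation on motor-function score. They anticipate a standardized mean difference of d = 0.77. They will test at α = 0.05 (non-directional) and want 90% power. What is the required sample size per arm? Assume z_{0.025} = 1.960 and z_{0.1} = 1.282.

For two independent groups with equal n: n = 2·((z_{α/2} + z_β) / d)².
z_{α/2} + z_β = 1.960 + 1.282 = 3.242.
n = 2 × (3.242 / 0.77)² = 2 × 4.210² = 2 × 17.73 = 35.5.
Round up to the next whole participant.

n = 36 per group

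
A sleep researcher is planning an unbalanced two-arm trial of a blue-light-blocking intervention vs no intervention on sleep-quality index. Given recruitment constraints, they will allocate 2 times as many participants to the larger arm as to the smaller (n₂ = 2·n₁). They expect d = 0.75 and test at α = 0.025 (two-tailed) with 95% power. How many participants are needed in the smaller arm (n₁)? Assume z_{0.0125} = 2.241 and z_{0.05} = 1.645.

With allocation ratio k = n₂/n₁ = 2, Var(x̄₁−x̄₂) = σ²(1/n₁ + 1/(k·n₁)) = σ²·(k+1)/(k·n₁).
So n₁ = (1 + 1/k)·((z_{α/2} + z_β)/d)² = 1.500 × (3.886/0.75)².
n₁ = 1.500 × 26.85 = 40.3.
Round up: n₁ = 41, giving n₂ = 2 × 41 = 82.

n₁ = 41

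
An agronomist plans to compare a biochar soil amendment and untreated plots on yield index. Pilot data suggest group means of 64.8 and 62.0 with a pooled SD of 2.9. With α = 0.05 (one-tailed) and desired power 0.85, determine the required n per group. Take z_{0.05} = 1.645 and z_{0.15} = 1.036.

n = 16 per group

Cohen's d = |M₁ − M₂| / SD_pooled = |64.8 − 62.0| / 2.9 = 2.8 / 2.9 = 0.966.
For two independent groups with equal n: n = 2·((z_{α} + z_β) / d)².
z_{α} + z_β = 1.645 + 1.036 = 2.681.
n = 2 × (2.681 / 0.966)² = 2 × 2.775² = 2 × 7.70 = 15.4.
Round up to the next whole participant.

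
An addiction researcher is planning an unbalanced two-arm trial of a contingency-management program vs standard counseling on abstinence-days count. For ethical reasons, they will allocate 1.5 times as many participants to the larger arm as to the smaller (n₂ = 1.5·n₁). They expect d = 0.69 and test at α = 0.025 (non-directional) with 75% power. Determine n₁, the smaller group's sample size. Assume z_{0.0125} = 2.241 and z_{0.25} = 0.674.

n₁ = 30

With allocation ratio k = n₂/n₁ = 1.5, Var(x̄₁−x̄₂) = σ²(1/n₁ + 1/(k·n₁)) = σ²·(k+1)/(k·n₁).
So n₁ = (1 + 1/k)·((z_{α/2} + z_β)/d)² = 1.667 × (2.915/0.69)².
n₁ = 1.667 × 17.85 = 29.7.
Round up: n₁ = 30, giving n₂ = 1.5 × 30 = 45.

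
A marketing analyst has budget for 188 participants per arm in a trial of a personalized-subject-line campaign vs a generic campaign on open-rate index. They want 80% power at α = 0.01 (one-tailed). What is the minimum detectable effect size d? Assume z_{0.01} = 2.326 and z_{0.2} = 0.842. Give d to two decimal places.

For two independent groups of n = 188 each: d_min = (z_{α} + z_β)·√(2/n).
z-sum = 2.326 + 0.842 = 3.168.
d_min = 3.168 × √(2/188) = 3.168 × 0.1031 = 0.327.

d_min ≈ 0.33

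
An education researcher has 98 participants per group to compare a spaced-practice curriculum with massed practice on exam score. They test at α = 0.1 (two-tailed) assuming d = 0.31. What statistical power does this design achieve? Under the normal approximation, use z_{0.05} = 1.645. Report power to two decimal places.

power ≈ 0.70

For two equal groups, power = Φ(d·√(n/2) − z_{α/2}).
d·√(n/2) = 0.31 × √(98/2) = 0.31 × 7.000 = 2.170.
z_β = 2.170 − 1.645 = 0.525.
Power = Φ(0.525) = 0.700.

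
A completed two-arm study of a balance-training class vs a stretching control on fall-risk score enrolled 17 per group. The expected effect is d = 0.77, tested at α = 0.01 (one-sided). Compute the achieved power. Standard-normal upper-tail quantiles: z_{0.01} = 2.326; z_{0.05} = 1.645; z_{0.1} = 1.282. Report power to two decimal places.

power ≈ 0.47

For two equal groups, power = Φ(d·√(n/2) − z_{α}).
d·√(n/2) = 0.77 × √(17/2) = 0.77 × 2.915 = 2.245.
z_β = 2.245 − 2.326 = -0.081.
Power = Φ(-0.081) = 0.468.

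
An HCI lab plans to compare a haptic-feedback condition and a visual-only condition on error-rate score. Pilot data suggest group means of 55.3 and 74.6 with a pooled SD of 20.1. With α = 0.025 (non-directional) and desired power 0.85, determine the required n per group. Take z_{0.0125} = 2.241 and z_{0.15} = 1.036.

Cohen's d = |M₁ − M₂| / SD_pooled = |55.3 − 74.6| / 20.1 = 19.3 / 20.1 = 0.960.
For two independent groups with equal n: n = 2·((z_{α/2} + z_β) / d)².
z_{α/2} + z_β = 2.241 + 1.036 = 3.277.
n = 2 × (3.277 / 0.960)² = 2 × 3.414² = 2 × 11.65 = 23.3.
Round up to the next whole participant.

n = 24 per group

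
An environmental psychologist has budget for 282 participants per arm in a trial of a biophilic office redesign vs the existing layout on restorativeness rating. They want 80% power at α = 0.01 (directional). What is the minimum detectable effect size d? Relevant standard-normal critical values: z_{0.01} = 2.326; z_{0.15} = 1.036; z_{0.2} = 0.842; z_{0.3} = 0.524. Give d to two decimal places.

For two independent groups of n = 282 each: d_min = (z_{α} + z_β)·√(2/n).
z-sum = 2.326 + 0.842 = 3.168.
d_min = 3.168 × √(2/282) = 3.168 × 0.0842 = 0.267.

d_min ≈ 0.27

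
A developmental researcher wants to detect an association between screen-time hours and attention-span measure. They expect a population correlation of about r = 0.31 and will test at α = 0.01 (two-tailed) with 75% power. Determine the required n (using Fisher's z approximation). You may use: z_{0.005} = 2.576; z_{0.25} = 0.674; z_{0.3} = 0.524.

n = 106

Fisher's z: C = ½·ln((1+r)/(1−r)) = ½·ln(1.8986) = 0.3205.
n = ((z_{α/2} + z_β)/C)² + 3.
(2.576 + 0.674) / 0.3205 = 3.250 / 0.3205 = 10.140.
n = 10.140² + 3 = 102.83 + 3 = 105.8.
Round up.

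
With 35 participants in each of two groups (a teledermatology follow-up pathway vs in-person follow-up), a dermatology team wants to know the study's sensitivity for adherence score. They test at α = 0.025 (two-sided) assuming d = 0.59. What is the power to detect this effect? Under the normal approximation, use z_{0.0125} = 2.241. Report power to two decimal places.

power ≈ 0.59

For two equal groups, power = Φ(d·√(n/2) − z_{α/2}).
d·√(n/2) = 0.59 × √(35/2) = 0.59 × 4.183 = 2.468.
z_β = 2.468 − 2.241 = 0.227.
Power = Φ(0.227) = 0.590.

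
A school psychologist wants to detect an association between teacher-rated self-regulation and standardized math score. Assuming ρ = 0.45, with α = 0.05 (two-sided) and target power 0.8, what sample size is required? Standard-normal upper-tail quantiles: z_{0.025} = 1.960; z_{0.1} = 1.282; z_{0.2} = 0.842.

n = 37

Fisher's z: C = ½·ln((1+r)/(1−r)) = ½·ln(2.6364) = 0.4847.
n = ((z_{α/2} + z_β)/C)² + 3.
(1.960 + 0.842) / 0.4847 = 2.802 / 0.4847 = 5.781.
n = 5.781² + 3 = 33.42 + 3 = 36.4.
Round up.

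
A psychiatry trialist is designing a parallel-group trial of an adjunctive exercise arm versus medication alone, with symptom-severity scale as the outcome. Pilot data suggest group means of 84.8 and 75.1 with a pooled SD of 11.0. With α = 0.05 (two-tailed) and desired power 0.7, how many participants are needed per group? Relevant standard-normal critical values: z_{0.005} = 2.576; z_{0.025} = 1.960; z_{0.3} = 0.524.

Cohen's d = |M₁ − M₂| / SD_pooled = |84.8 − 75.1| / 11.0 = 9.7 / 11.0 = 0.882.
For two independent groups with equal n: n = 2·((z_{α/2} + z_β) / d)².
z_{α/2} + z_β = 1.960 + 0.524 = 2.484.
n = 2 × (2.484 / 0.882)² = 2 × 2.816² = 2 × 7.93 = 15.9.
Round up to the next whole participant.

n = 16 per group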